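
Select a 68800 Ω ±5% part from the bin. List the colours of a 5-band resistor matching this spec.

blue, grey, grey, red, gold

68800 Ω = 688 × 10^2.
6 → blue
8 → grey
8 → grey
Multiplier 10^2 → red.
±5% tolerance → gold.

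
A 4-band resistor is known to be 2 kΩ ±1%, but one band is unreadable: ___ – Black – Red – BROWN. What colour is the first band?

red

2000 Ω = 20 × 10^2.
The first band gives digit 2 of the significand, and 2 is red.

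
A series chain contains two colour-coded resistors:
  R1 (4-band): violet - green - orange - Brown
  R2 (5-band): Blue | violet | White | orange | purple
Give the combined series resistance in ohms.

R1: violet, green → 75; orange ×10^3 → 75000 Ω.
R2: blue, violet, white → 679; orange ×10^3 → 679000 Ω.
Series: 75000 + 679000 = 754000 Ω.

754000 Ω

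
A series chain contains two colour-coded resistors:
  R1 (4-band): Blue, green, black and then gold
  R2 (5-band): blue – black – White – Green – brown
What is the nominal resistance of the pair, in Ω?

R1: blue, green → 65; black ×1 → 65 Ω.
R2: blue, black, white → 609; green ×10^5 → 60900000 Ω.
Series: 65 + 60900000 = 60900065 Ω.

60900065 Ω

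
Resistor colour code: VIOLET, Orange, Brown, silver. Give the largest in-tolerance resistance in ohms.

Violet → 7 (first significant figure)
Orange → 3 (second significant figure)
Brown → ×10 multiplier
Silver → ±10% tolerance
73 × 10 = 730 Ω
Largest = 730 × (1 + 10/100) = 803 Ω.

803 Ω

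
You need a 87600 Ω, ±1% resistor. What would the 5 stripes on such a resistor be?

87600 Ω = 876 × 10^2.
8 → grey
7 → violet
6 → blue
Multiplier 10^2 → red.
±1% tolerance → brown.

grey, violet, blue, red, brown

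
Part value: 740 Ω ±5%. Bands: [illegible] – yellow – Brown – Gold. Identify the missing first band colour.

740 Ω = 74 × 10^1.
The first band gives digit 7 of the significand, and 7 is violet.

violet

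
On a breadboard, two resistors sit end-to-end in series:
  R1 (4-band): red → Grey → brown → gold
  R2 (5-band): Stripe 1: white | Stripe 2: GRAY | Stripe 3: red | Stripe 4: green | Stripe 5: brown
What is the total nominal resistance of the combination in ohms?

98200280 Ω

R1: red, grey → 28; brown ×10 → 280 Ω.
R2: white, grey, red → 982; green ×10^5 → 98200000 Ω.
Series: 280 + 98200000 = 98200280 Ω.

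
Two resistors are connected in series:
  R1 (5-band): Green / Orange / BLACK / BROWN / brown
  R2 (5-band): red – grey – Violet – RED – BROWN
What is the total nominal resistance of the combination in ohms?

34000 Ω

R1: green, orange, black → 530; brown ×10 → 5300 Ω.
R2: red, grey, violet → 287; red ×10^2 → 28700 Ω.
Series: 5300 + 28700 = 34000 Ω.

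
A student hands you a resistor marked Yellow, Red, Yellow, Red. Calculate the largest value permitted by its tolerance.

428400 Ω

Yellow → 4 (first significant figure)
Red → 2 (second significant figure)
Yellow → ×10^4 multiplier
Red → ±2% tolerance
42 × 10000 = 420000 Ω
Largest = 420000 × (1 + 2/100) = 428400 Ω.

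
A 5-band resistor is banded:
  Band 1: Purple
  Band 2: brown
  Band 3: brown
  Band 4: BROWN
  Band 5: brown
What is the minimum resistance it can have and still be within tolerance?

7038.9 Ω

Violet → 7 (first significant figure)
Brown → 1 (second significant figure)
Brown → 1 (third significant figure)
Brown → ×10 multiplier
Brown → ±1% tolerance
711 × 10 = 7110 Ω
Minimum = 7110 × (1 − 1/100) = 7038.9 Ω.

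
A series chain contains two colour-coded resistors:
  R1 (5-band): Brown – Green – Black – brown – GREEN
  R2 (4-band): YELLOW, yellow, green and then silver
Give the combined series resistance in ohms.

4401500 Ω

R1: brown, green, black → 150; brown ×10 → 1500 Ω.
R2: yellow, yellow → 44; green ×10^5 → 4400000 Ω.
Series: 1500 + 4400000 = 4401500 Ω.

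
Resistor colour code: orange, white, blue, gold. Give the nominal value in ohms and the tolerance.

39000000 Ω ±5%

Orange → 3 (first significant figure)
White → 9 (second significant figure)
Blue → ×10^6 multiplier
Gold → ±5% tolerance
39 × 1000000 = 39000000 Ω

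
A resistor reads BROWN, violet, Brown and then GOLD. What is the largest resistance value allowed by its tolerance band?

178.5 Ω

Brown → 1 (first significant figure)
Violet → 7 (second significant figure)
Brown → ×10 multiplier
Gold → ±5% tolerance
17 × 10 = 170 Ω
Largest = 170 × (1 + 5/100) = 178.5 Ω.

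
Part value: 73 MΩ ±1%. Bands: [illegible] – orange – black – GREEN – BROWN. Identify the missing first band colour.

73000000 Ω = 730 × 10^5.
The first band gives digit 7 of the significand, and 7 is violet.

violet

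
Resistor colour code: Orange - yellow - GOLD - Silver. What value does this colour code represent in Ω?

Orange → 3 (first significant figure)
Yellow → 4 (second significant figure)
Gold → ×0.1 multiplier
34 × 0.1 = 3.4 Ω

3.4 Ω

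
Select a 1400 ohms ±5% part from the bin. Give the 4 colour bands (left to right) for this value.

brown, yellow, red, gold

1400 Ω = 14 × 10^2.
1 → brown
4 → yellow
Multiplier 10^2 → red.
±5% tolerance → gold.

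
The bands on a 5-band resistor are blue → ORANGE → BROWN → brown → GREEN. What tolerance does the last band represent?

±0.5%

The last band, green, is the tolerance band.
Green corresponds to ±0.5%.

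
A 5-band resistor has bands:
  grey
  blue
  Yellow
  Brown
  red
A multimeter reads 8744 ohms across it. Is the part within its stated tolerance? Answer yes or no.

yes

Grey → 8 (first significant figure)
Blue → 6 (second significant figure)
Yellow → 4 (third significant figure)
Brown → ×10 multiplier
Red → ±2% tolerance
864 × 10 = 8640 Ω
Allowed range: 8467.2 Ω to 8812.8 Ω.
8744 ohms lies inside that range.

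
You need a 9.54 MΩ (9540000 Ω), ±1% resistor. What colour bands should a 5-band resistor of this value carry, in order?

white, green, yellow, yellow, brown

9540000 Ω = 954 × 10^4.
9 → white
5 → green
4 → yellow
Multiplier 10^4 → yellow.
±1% tolerance → brown.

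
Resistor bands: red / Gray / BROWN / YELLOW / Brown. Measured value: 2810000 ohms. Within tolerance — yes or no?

yes

Red → 2 (first significant figure)
Grey → 8 (second significant figure)
Brown → 1 (third significant figure)
Yellow → ×10^4 multiplier
Brown → ±1% tolerance
281 × 10000 = 2810000 Ω
Allowed range: 2781900 Ω to 2838100 Ω.
2810000 ohms lies inside that range.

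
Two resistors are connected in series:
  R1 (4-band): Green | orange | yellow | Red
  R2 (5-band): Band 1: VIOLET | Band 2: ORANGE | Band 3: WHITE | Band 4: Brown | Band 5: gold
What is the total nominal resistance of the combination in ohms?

R1: green, orange → 53; yellow ×10^4 → 530000 Ω.
R2: violet, orange, white → 739; brown ×10 → 7390 Ω.
Series: 530000 + 7390 = 537390 Ω.

537390 Ω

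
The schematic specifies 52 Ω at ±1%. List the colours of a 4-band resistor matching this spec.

green, red, black, brown

52 Ω = 52 × 10^0.
5 → green
2 → red
Multiplier 10^0 → black.
±1% tolerance → brown.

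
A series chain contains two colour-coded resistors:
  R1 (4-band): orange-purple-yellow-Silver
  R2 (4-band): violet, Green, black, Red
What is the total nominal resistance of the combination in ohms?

R1: orange, violet → 37; yellow ×10^4 → 370000 Ω.
R2: violet, green → 75; black ×1 → 75 Ω.
Series: 370000 + 75 = 370075 Ω.

370075 Ω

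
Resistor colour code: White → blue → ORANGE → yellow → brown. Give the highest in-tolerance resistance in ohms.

White → 9 (first significant figure)
Blue → 6 (second significant figure)
Orange → 3 (third significant figure)
Yellow → ×10^4 multiplier
Brown → ±1% tolerance
963 × 10000 = 9630000 Ω
Highest = 9630000 × (1 + 1/100) = 9726300 Ω.

9726300 Ω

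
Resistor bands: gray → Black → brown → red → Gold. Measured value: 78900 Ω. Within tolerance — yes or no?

Grey → 8 (first significant figure)
Black → 0 (second significant figure)
Brown → 1 (third significant figure)
Red → ×10^2 multiplier
Gold → ±5% tolerance
801 × 100 = 80100 Ω
Allowed range: 76095 Ω to 84105 Ω.
78900 Ω lies inside that range.

yes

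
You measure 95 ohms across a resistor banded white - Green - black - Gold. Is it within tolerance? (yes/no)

White → 9 (first significant figure)
Green → 5 (second significant figure)
Black → ×1 multiplier
Gold → ±5% tolerance
95 × 1 = 95 Ω
Allowed range: 90.25 Ω to 99.75 Ω.
95 ohms lies inside that range.

yes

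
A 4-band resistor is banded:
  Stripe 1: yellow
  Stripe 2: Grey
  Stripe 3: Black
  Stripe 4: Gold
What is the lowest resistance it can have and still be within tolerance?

45.6 Ω

Yellow → 4 (first significant figure)
Grey → 8 (second significant figure)
Black → ×1 multiplier
Gold → ±5% tolerance
48 × 1 = 48 Ω
Lowest = 48 × (1 − 5/100) = 45.6 Ω.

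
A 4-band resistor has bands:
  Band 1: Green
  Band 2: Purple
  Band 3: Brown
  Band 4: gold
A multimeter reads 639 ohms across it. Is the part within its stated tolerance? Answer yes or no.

Green → 5 (first significant figure)
Violet → 7 (second significant figure)
Brown → ×10 multiplier
Gold → ±5% tolerance
57 × 10 = 570 Ω
Allowed range: 541.5 Ω to 598.5 Ω.
639 ohms lies outside that range.

no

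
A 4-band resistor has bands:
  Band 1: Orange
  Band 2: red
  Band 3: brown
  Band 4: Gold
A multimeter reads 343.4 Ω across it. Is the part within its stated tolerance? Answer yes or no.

Orange → 3 (first significant figure)
Red → 2 (second significant figure)
Brown → ×10 multiplier
Gold → ±5% tolerance
32 × 10 = 320 Ω
Allowed range: 304 Ω to 336 Ω.
343.4 Ω lies outside that range.

no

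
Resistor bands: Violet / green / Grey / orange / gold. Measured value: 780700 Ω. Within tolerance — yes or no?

yes

Violet → 7 (first significant figure)
Green → 5 (second significant figure)
Grey → 8 (third significant figure)
Orange → ×10^3 multiplier
Gold → ±5% tolerance
758 × 1000 = 758000 Ω
Allowed range: 720100 Ω to 795900 Ω.
780700 Ω lies inside that range.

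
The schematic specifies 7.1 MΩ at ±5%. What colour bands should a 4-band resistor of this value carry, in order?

violet, brown, green, gold

7100000 Ω = 71 × 10^5.
7 → violet
1 → brown
Multiplier 10^5 → green.
±5% tolerance → gold.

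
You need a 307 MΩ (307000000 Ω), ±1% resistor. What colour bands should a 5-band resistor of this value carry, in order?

307000000 Ω = 307 × 10^6.
3 → orange
0 → black
7 → violet
Multiplier 10^6 → blue.
±1% tolerance → brown.

orange, black, violet, blue, brown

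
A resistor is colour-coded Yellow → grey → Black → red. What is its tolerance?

±2%

The last band, red, is the tolerance band.
Red corresponds to ±2%.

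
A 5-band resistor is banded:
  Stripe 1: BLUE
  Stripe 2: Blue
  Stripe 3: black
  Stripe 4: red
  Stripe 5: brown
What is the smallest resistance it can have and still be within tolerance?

Blue → 6 (first significant figure)
Blue → 6 (second significant figure)
Black → 0 (third significant figure)
Red → ×10^2 multiplier
Brown → ±1% tolerance
660 × 100 = 66000 Ω
Smallest = 66000 × (1 − 1/100) = 65340 Ω.

65340 Ω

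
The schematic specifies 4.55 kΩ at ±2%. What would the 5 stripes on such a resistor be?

yellow, green, green, brown, red

4550 Ω = 455 × 10^1.
4 → yellow
5 → green
5 → green
Multiplier 10^1 → brown.
±2% tolerance → red.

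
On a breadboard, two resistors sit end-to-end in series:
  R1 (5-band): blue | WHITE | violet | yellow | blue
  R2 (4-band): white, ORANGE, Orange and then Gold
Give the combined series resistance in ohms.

7063000 Ω

R1: blue, white, violet → 697; yellow ×10^4 → 6970000 Ω.
R2: white, orange → 93; orange ×10^3 → 93000 Ω.
Series: 6970000 + 93000 = 7063000 Ω.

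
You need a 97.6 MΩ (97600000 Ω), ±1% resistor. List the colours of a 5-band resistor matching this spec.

97600000 Ω = 976 × 10^5.
9 → white
7 → violet
6 → blue
Multiplier 10^5 → green.
±1% tolerance → brown.

white, violet, blue, green, brown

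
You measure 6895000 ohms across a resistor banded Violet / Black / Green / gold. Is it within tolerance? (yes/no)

Violet → 7 (first significant figure)
Black → 0 (second significant figure)
Green → ×10^5 multiplier
Gold → ±5% tolerance
70 × 100000 = 7000000 Ω
Allowed range: 6650000 Ω to 7350000 Ω.
6895000 ohms lies inside that range.

yes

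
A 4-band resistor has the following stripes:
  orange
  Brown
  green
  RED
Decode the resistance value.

3100000 Ω

Orange → 3 (first significant figure)
Brown → 1 (second significant figure)
Green → ×10^5 multiplier
31 × 100000 = 3100000 Ω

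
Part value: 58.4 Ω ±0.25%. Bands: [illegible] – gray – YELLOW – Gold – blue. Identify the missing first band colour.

green

58.4 Ω = 584 × 10^-1.
The first band gives digit 5 of the significand, and 5 is green.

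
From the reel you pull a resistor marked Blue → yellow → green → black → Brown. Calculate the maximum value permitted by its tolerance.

651.45 Ω

Blue → 6 (first significant figure)
Yellow → 4 (second significant figure)
Green → 5 (third significant figure)
Black → ×1 multiplier
Brown → ±1% tolerance
645 × 1 = 645 Ω
Maximum = 645 × (1 + 1/100) = 651.45 Ω.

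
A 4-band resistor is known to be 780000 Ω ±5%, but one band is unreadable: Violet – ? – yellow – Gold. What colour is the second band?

grey

780000 Ω = 78 × 10^4.
The second band gives digit 8 of the significand, and 8 is grey.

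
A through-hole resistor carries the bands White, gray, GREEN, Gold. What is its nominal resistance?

White → 9 (first significant figure)
Grey → 8 (second significant figure)
Green → ×10^5 multiplier
98 × 100000 = 9800000 Ω

9800000 Ω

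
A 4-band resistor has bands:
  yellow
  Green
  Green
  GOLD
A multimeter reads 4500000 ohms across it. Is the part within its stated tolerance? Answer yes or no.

Yellow → 4 (first significant figure)
Green → 5 (second significant figure)
Green → ×10^5 multiplier
Gold → ±5% tolerance
45 × 100000 = 4500000 Ω
Allowed range: 4275000 Ω to 4725000 Ω.
4500000 ohms lies inside that range.

yes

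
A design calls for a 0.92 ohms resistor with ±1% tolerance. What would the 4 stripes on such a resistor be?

white, red, silver, brown

0.92 Ω = 92 × 10^-2.
9 → white
2 → red
Multiplier 10^-2 → silver.
±1% tolerance → brown.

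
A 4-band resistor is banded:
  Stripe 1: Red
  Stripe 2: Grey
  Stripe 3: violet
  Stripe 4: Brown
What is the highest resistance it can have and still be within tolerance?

282800000 Ω

Red → 2 (first significant figure)
Grey → 8 (second significant figure)
Violet → ×10^7 multiplier
Brown → ±1% tolerance
28 × 10000000 = 280000000 Ω
Highest = 280000000 × (1 + 1/100) = 282800000 Ω.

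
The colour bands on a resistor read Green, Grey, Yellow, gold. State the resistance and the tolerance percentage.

Green → 5 (first significant figure)
Grey → 8 (second significant figure)
Yellow → ×10^4 multiplier
Gold → ±5% tolerance
58 × 10000 = 580000 Ω

580000 Ω ±5%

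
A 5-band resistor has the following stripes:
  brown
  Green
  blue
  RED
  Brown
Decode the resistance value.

Brown → 1 (first significant figure)
Green → 5 (second significant figure)
Blue → 6 (third significant figure)
Red → ×10^2 multiplier
156 × 100 = 15600 Ω

15600 Ω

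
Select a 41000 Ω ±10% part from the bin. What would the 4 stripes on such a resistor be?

yellow, brown, orange, silver

41000 Ω = 41 × 10^3.
4 → yellow
1 → brown
Multiplier 10^3 → orange.
±10% tolerance → silver.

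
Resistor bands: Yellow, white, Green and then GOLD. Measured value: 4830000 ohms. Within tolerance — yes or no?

Yellow → 4 (first significant figure)
White → 9 (second significant figure)
Green → ×10^5 multiplier
Gold → ±5% tolerance
49 × 100000 = 4900000 Ω
Allowed range: 4655000 Ω to 5145000 Ω.
4830000 ohms lies inside that range.

yes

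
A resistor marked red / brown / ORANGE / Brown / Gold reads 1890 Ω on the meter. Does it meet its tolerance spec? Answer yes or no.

Red → 2 (first significant figure)
Brown → 1 (second significant figure)
Orange → 3 (third significant figure)
Brown → ×10 multiplier
Gold → ±5% tolerance
213 × 10 = 2130 Ω
Allowed range: 2023.5 Ω to 2236.5 Ω.
1890 Ω lies outside that range.

no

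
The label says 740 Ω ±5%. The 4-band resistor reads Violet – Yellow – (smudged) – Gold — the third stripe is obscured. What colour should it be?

brown

740 Ω = 74 × 10^1.
The third band is the multiplier, 10^1, which is brown.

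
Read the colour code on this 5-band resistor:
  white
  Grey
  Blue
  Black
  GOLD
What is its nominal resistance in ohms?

White → 9 (first significant figure)
Grey → 8 (second significant figure)
Blue → 6 (third significant figure)
Black → ×1 multiplier
986 × 1 = 986 Ω

986 Ω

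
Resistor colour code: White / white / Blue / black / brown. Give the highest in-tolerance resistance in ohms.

1005.96 Ω

White → 9 (first significant figure)
White → 9 (second significant figure)
Blue → 6 (third significant figure)
Black → ×1 multiplier
Brown → ±1% tolerance
996 × 1 = 996 Ω
Highest = 996 × (1 + 1/100) = 1005.96 Ω.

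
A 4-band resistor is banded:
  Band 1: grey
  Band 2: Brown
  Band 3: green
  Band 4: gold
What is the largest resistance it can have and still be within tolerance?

Grey → 8 (first significant figure)
Brown → 1 (second significant figure)
Green → ×10^5 multiplier
Gold → ±5% tolerance
81 × 100000 = 8100000 Ω
Largest = 8100000 × (1 + 5/100) = 8505000 Ω.

8505000 Ω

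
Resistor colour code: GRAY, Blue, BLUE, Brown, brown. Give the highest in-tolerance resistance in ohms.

8746.6 Ω

Grey → 8 (first significant figure)
Blue → 6 (second significant figure)
Blue → 6 (third significant figure)
Brown → ×10 multiplier
Brown → ±1% tolerance
866 × 10 = 8660 Ω
Highest = 8660 × (1 + 1/100) = 8746.6 Ω.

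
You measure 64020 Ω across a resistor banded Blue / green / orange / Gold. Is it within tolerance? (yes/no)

yes

Blue → 6 (first significant figure)
Green → 5 (second significant figure)
Orange → ×10^3 multiplier
Gold → ±5% tolerance
65 × 1000 = 65000 Ω
Allowed range: 61750 Ω to 68250 Ω.
64020 Ω lies inside that range.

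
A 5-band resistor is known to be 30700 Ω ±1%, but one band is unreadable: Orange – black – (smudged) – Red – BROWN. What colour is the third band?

30700 Ω = 307 × 10^2.
The third band gives digit 7 of the significand, and 7 is violet.

violet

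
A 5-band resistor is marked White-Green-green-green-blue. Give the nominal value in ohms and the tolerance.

White → 9 (first significant figure)
Green → 5 (second significant figure)
Green → 5 (third significant figure)
Green → ×10^5 multiplier
Blue → ±0.25% tolerance
955 × 100000 = 95500000 Ω

95500000 Ω ±0.25%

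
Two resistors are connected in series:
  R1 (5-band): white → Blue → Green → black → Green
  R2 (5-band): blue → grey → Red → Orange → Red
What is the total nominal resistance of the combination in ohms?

682965 Ω

R1: white, blue, green → 965; black ×1 → 965 Ω.
R2: blue, grey, red → 682; orange ×10^3 → 682000 Ω.
Series: 965 + 682000 = 682965 Ω.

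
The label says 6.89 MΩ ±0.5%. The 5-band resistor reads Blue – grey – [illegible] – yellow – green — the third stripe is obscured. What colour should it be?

6890000 Ω = 689 × 10^4.
The third band gives digit 9 of the significand, and 9 is white.

white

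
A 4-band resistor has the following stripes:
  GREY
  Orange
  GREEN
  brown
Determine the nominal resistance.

8300000 Ω

Grey → 8 (first significant figure)
Orange → 3 (second significant figure)
Green → ×10^5 multiplier
83 × 100000 = 8300000 Ω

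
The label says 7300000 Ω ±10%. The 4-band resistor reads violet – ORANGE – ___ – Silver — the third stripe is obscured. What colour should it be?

7300000 Ω = 73 × 10^5.
The third band is the multiplier, 10^5, which is green.

green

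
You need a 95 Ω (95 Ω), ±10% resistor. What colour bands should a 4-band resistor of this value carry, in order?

95 Ω = 95 × 10^0.
9 → white
5 → green
Multiplier 10^0 → black.
±10% tolerance → silver.

white, green, black, silver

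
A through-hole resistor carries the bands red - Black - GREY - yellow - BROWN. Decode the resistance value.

2080000 Ω

Red → 2 (first significant figure)
Black → 0 (second significant figure)
Grey → 8 (third significant figure)
Yellow → ×10^4 multiplier
208 × 10000 = 2080000 Ω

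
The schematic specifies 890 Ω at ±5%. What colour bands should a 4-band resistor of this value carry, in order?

grey, white, brown, gold

890 Ω = 89 × 10^1.
8 → grey
9 → white
Multiplier 10^1 → brown.
±5% tolerance → gold.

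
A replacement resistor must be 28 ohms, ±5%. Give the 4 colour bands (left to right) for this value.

red, grey, black, gold

28 Ω = 28 × 10^0.
2 → red
8 → grey
Multiplier 10^0 → black.
±5% tolerance → gold.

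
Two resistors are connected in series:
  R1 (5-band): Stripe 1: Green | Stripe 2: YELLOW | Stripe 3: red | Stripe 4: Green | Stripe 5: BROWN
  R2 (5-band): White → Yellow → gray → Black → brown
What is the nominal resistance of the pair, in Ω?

54200948 Ω

R1: green, yellow, red → 542; green ×10^5 → 54200000 Ω.
R2: white, yellow, grey → 948; black ×1 → 948 Ω.
Series: 54200000 + 948 = 54200948 Ω.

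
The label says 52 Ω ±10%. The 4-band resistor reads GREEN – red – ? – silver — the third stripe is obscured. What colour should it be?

52 Ω = 52 × 10^0.
The third band is the multiplier, 10^0, which is black.

black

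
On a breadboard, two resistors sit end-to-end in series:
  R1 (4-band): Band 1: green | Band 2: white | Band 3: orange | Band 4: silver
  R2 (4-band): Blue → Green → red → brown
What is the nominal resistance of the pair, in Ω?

R1: green, white → 59; orange ×10^3 → 59000 Ω.
R2: blue, green → 65; red ×10^2 → 6500 Ω.
Series: 59000 + 6500 = 65500 Ω.

65500 Ω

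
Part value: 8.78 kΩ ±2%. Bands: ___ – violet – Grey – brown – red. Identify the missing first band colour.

8780 Ω = 878 × 10^1.
The first band gives digit 8 of the significand, and 8 is grey.

grey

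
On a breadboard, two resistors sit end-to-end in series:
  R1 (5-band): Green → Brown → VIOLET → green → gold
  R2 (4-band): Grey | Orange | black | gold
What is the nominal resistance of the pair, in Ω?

R1: green, brown, violet → 517; green ×10^5 → 51700000 Ω.
R2: grey, orange → 83; black ×1 → 83 Ω.
Series: 51700000 + 83 = 51700083 Ω.

51700083 Ω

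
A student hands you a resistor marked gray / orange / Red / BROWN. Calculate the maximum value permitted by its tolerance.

8383 Ω

Grey → 8 (first significant figure)
Orange → 3 (second significant figure)
Red → ×10^2 multiplier
Brown → ±1% tolerance
83 × 100 = 8300 Ω
Maximum = 8300 × (1 + 1/100) = 8383 Ω.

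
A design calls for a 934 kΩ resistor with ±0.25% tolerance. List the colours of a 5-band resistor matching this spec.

white, orange, yellow, orange, blue

934000 Ω = 934 × 10^3.
9 → white
3 → orange
4 → yellow
Multiplier 10^3 → orange.
±0.25% tolerance → blue.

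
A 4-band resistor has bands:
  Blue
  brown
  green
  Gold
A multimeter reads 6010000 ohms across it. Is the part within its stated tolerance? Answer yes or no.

Blue → 6 (first significant figure)
Brown → 1 (second significant figure)
Green → ×10^5 multiplier
Gold → ±5% tolerance
61 × 100000 = 6100000 Ω
Allowed range: 5795000 Ω to 6405000 Ω.
6010000 ohms lies inside that range.

yes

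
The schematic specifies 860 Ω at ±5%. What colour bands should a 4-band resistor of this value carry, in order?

860 Ω = 86 × 10^1.
8 → grey
6 → blue
Multiplier 10^1 → brown.
±5% tolerance → gold.

grey, blue, brown, gold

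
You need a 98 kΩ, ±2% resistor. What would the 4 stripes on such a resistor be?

white, grey, orange, red

98000 Ω = 98 × 10^3.
9 → white
8 → grey
Multiplier 10^3 → orange.
±2% tolerance → red.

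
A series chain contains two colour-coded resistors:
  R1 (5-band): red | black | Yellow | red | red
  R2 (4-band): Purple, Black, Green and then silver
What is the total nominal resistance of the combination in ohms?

7020400 Ω

R1: red, black, yellow → 204; red ×10^2 → 20400 Ω.
R2: violet, black → 70; green ×10^5 → 7000000 Ω.
Series: 20400 + 7000000 = 7020400 Ω.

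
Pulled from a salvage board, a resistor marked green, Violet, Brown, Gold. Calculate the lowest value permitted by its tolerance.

Green → 5 (first significant figure)
Violet → 7 (second significant figure)
Brown → ×10 multiplier
Gold → ±5% tolerance
57 × 10 = 570 Ω
Lowest = 570 × (1 − 5/100) = 541.5 Ω.

541.5 Ω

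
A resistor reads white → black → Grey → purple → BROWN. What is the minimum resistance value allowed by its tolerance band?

8989200000 Ω

White → 9 (first significant figure)
Black → 0 (second significant figure)
Grey → 8 (third significant figure)
Violet → ×10^7 multiplier
Brown → ±1% tolerance
908 × 10000000 = 9080000000 Ω
Minimum = 9080000000 × (1 − 1/100) = 8989200000 Ω.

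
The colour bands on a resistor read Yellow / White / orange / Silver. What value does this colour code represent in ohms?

49000 Ω

Yellow → 4 (first significant figure)
White → 9 (second significant figure)
Orange → ×10^3 multiplier
49 × 1000 = 49000 Ω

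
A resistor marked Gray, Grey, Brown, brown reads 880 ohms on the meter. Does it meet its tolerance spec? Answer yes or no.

Grey → 8 (first significant figure)
Grey → 8 (second significant figure)
Brown → ×10 multiplier
Brown → ±1% tolerance
88 × 10 = 880 Ω
Allowed range: 871.2 Ω to 888.8 Ω.
880 ohms lies inside that range.

yes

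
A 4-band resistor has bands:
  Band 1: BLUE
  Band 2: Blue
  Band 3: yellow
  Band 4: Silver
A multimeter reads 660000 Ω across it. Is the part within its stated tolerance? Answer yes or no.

yes

Blue → 6 (first significant figure)
Blue → 6 (second significant figure)
Yellow → ×10^4 multiplier
Silver → ±10% tolerance
66 × 10000 = 660000 Ω
Allowed range: 594000 Ω to 726000 Ω.
660000 Ω lies inside that range.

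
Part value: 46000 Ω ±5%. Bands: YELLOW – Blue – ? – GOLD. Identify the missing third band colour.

46000 Ω = 46 × 10^3.
The third band is the multiplier, 10^3, which is orange.

orange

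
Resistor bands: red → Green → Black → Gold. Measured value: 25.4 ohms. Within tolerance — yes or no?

Red → 2 (first significant figure)
Green → 5 (second significant figure)
Black → ×1 multiplier
Gold → ±5% tolerance
25 × 1 = 25 Ω
Allowed range: 23.75 Ω to 26.25 Ω.
25.4 ohms lies inside that range.

yes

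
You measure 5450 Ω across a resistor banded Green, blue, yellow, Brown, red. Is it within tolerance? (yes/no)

Green → 5 (first significant figure)
Blue → 6 (second significant figure)
Yellow → 4 (third significant figure)
Brown → ×10 multiplier
Red → ±2% tolerance
564 × 10 = 5640 Ω
Allowed range: 5527.2 Ω to 5752.8 Ω.
5450 Ω lies outside that range.

no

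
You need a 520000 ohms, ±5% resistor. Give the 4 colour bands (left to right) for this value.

520000 Ω = 52 × 10^4.
5 → green
2 → red
Multiplier 10^4 → yellow.
±5% tolerance → gold.

green, red, yellow, gold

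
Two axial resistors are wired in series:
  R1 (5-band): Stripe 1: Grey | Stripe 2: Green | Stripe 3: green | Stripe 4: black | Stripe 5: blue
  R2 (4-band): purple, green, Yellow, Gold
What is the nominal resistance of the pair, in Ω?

R1: grey, green, green → 855; black ×1 → 855 Ω.
R2: violet, green → 75; yellow ×10^4 → 750000 Ω.
Series: 855 + 750000 = 750855 Ω.

750855 Ω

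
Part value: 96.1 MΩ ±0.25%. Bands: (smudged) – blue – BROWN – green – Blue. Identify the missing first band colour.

96100000 Ω = 961 × 10^5.
The first band gives digit 9 of the significand, and 9 is white.

white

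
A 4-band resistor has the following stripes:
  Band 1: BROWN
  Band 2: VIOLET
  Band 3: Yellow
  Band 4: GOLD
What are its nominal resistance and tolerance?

Brown → 1 (first significant figure)
Violet → 7 (second significant figure)
Yellow → ×10^4 multiplier
Gold → ±5% tolerance
17 × 10000 = 170000 Ω

170000 Ω ±5%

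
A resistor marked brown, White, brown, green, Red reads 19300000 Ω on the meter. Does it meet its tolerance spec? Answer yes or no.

Brown → 1 (first significant figure)
White → 9 (second significant figure)
Brown → 1 (third significant figure)
Green → ×10^5 multiplier
Red → ±2% tolerance
191 × 100000 = 19100000 Ω
Allowed range: 18718000 Ω to 19482000 Ω.
19300000 Ω lies inside that range.

yes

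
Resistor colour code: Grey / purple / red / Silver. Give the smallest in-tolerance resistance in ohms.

Grey → 8 (first significant figure)
Violet → 7 (second significant figure)
Red → ×10^2 multiplier
Silver → ±10% tolerance
87 × 100 = 8700 Ω
Smallest = 8700 × (1 − 10/100) = 7830 Ω.

7830 Ω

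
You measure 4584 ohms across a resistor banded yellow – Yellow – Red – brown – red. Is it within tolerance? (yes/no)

no

Yellow → 4 (first significant figure)
Yellow → 4 (second significant figure)
Red → 2 (third significant figure)
Brown → ×10 multiplier
Red → ±2% tolerance
442 × 10 = 4420 Ω
Allowed range: 4331.6 Ω to 4508.4 Ω.
4584 ohms lies outside that range.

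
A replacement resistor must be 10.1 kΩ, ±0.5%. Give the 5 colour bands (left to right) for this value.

brown, black, brown, red, green

10100 Ω = 101 × 10^2.
1 → brown
0 → black
1 → brown
Multiplier 10^2 → red.
±0.5% tolerance → green.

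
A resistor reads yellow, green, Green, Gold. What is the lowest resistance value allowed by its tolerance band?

4275000 Ω

Yellow → 4 (first significant figure)
Green → 5 (second significant figure)
Green → ×10^5 multiplier
Gold → ±5% tolerance
45 × 100000 = 4500000 Ω
Lowest = 4500000 × (1 − 5/100) = 4275000 Ω.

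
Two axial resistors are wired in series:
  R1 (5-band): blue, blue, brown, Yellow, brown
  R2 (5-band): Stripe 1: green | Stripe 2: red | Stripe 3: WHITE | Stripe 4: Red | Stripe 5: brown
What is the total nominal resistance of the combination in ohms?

R1: blue, blue, brown → 661; yellow ×10^4 → 6610000 Ω.
R2: green, red, white → 529; red ×10^2 → 52900 Ω.
Series: 6610000 + 52900 = 6662900 Ω.

6662900 Ω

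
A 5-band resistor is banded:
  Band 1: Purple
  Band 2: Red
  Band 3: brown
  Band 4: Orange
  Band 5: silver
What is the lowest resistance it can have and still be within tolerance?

Violet → 7 (first significant figure)
Red → 2 (second significant figure)
Brown → 1 (third significant figure)
Orange → ×10^3 multiplier
Silver → ±10% tolerance
721 × 1000 = 721000 Ω
Lowest = 721000 × (1 − 10/100) = 648900 Ω.

648900 Ω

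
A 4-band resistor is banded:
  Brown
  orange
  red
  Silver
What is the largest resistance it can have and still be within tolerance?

1430 Ω

Brown → 1 (first significant figure)
Orange → 3 (second significant figure)
Red → ×10^2 multiplier
Silver → ±10% tolerance
13 × 100 = 1300 Ω
Largest = 1300 × (1 + 10/100) = 1430 Ω.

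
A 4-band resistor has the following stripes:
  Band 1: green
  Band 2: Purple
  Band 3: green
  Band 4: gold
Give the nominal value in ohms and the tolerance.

Green → 5 (first significant figure)
Violet → 7 (second significant figure)
Green → ×10^5 multiplier
Gold → ±5% tolerance
57 × 100000 = 5700000 Ω

5700000 Ω ±5%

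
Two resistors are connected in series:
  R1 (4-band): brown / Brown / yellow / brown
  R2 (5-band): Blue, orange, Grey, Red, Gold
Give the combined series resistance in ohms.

R1: brown, brown → 11; yellow ×10^4 → 110000 Ω.
R2: blue, orange, grey → 638; red ×10^2 → 63800 Ω.
Series: 110000 + 63800 = 173800 Ω.

173800 Ω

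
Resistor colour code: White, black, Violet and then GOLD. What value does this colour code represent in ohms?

White → 9 (first significant figure)
Black → 0 (second significant figure)
Violet → ×10^7 multiplier
90 × 10000000 = 900000000 Ω

900000000 Ω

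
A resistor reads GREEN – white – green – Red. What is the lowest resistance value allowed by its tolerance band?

Green → 5 (first significant figure)
White → 9 (second significant figure)
Green → ×10^5 multiplier
Red → ±2% tolerance
59 × 100000 = 5900000 Ω
Lowest = 5900000 × (1 − 2/100) = 5782000 Ω.

5782000 Ω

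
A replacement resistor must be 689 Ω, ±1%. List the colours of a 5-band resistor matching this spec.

689 Ω = 689 × 10^0.
6 → blue
8 → grey
9 → white
Multiplier 10^0 → black.
±1% tolerance → brown.

blue, grey, white, black, brown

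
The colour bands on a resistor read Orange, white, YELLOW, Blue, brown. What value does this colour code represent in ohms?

Orange → 3 (first significant figure)
White → 9 (second significant figure)
Yellow → 4 (third significant figure)
Blue → ×10^6 multiplier
394 × 1000000 = 394000000 Ω

394000000 Ω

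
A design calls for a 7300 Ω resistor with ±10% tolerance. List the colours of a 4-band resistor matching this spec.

violet, orange, red, silver

7300 Ω = 73 × 10^2.
7 → violet
3 → orange
Multiplier 10^2 → red.
±10% tolerance → silver.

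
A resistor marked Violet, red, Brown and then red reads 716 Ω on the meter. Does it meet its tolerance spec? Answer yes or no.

Violet → 7 (first significant figure)
Red → 2 (second significant figure)
Brown → ×10 multiplier
Red → ±2% tolerance
72 × 10 = 720 Ω
Allowed range: 705.6 Ω to 734.4 Ω.
716 Ω lies inside that range.

yes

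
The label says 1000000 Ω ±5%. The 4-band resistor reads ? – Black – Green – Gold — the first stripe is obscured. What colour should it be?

brown

1000000 Ω = 10 × 10^5.
The first band gives digit 1 of the significand, and 1 is brown.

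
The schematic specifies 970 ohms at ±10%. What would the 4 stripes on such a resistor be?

white, violet, brown, silver

970 Ω = 97 × 10^1.
9 → white
7 → violet
Multiplier 10^1 → brown.
±10% tolerance → silver.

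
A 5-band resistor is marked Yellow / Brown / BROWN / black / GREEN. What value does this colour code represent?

Yellow → 4 (first significant figure)
Brown → 1 (second significant figure)
Brown → 1 (third significant figure)
Black → ×1 multiplier
411 × 1 = 411 Ω

411 Ω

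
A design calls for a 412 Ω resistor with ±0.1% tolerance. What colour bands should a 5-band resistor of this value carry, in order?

yellow, brown, red, black, violet

412 Ω = 412 × 10^0.
4 → yellow
1 → brown
2 → red
Multiplier 10^0 → black.
±0.1% tolerance → violet.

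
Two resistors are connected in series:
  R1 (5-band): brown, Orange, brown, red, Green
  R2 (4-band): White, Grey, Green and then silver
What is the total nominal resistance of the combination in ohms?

9813100 Ω

R1: brown, orange, brown → 131; red ×10^2 → 13100 Ω.
R2: white, grey → 98; green ×10^5 → 9800000 Ω.
Series: 13100 + 9800000 = 9813100 Ω.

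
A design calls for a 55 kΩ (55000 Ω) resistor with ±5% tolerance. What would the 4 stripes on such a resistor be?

55000 Ω = 55 × 10^3.
5 → green
5 → green
Multiplier 10^3 → orange.
±5% tolerance → gold.

green, green, orange, gold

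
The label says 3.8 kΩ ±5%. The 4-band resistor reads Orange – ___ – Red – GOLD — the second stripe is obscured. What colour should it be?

grey

3800 Ω = 38 × 10^2.
The second band gives digit 8 of the significand, and 8 is grey.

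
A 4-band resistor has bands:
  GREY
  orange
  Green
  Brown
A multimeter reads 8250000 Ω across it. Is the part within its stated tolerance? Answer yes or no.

yes

Grey → 8 (first significant figure)
Orange → 3 (second significant figure)
Green → ×10^5 multiplier
Brown → ±1% tolerance
83 × 100000 = 8300000 Ω
Allowed range: 8217000 Ω to 8383000 Ω.
8250000 Ω lies inside that range.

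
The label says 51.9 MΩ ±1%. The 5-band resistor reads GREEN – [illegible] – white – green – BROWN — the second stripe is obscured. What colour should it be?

brown

51900000 Ω = 519 × 10^5.
The second band gives digit 1 of the significand, and 1 is brown.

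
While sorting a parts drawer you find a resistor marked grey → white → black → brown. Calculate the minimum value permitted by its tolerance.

Grey → 8 (first significant figure)
White → 9 (second significant figure)
Black → ×1 multiplier
Brown → ±1% tolerance
89 × 1 = 89 Ω
Minimum = 89 × (1 − 1/100) = 88.11 Ω.

88.11 Ω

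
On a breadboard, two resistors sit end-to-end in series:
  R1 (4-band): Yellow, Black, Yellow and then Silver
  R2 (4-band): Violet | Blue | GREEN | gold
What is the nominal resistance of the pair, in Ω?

8000000 Ω

R1: yellow, black → 40; yellow ×10^4 → 400000 Ω.
R2: violet, blue → 76; green ×10^5 → 7600000 Ω.
Series: 400000 + 7600000 = 8000000 Ω.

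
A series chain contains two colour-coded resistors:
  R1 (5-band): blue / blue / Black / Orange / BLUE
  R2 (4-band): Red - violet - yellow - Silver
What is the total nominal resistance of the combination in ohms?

R1: blue, blue, black → 660; orange ×10^3 → 660000 Ω.
R2: red, violet → 27; yellow ×10^4 → 270000 Ω.
Series: 660000 + 270000 = 930000 Ω.

930000 Ω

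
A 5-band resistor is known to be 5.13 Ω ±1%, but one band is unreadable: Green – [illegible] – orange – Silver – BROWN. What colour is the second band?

5.13 Ω = 513 × 10^-2.
The second band gives digit 1 of the significand, and 1 is brown.

brown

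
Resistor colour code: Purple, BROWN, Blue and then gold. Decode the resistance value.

Violet → 7 (first significant figure)
Brown → 1 (second significant figure)
Blue → ×10^6 multiplier
71 × 1000000 = 71000000 Ω

71000000 Ω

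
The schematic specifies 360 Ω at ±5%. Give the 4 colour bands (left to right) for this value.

orange, blue, brown, gold

360 Ω = 36 × 10^1.
3 → orange
6 → blue
Multiplier 10^1 → brown.
±5% tolerance → gold.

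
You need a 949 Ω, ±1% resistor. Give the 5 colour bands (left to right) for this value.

949 Ω = 949 × 10^0.
9 → white
4 → yellow
9 → white
Multiplier 10^0 → black.
±1% tolerance → brown.

white, yellow, white, black, brown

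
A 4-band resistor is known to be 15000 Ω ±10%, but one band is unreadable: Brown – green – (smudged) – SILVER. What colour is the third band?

15000 Ω = 15 × 10^3.
The third band is the multiplier, 10^3, which is orange.

orange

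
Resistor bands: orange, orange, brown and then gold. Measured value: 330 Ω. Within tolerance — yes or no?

yes

Orange → 3 (first significant figure)
Orange → 3 (second significant figure)
Brown → ×10 multiplier
Gold → ±5% tolerance
33 × 10 = 330 Ω
Allowed range: 313.5 Ω to 346.5 Ω.
330 Ω lies inside that range.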